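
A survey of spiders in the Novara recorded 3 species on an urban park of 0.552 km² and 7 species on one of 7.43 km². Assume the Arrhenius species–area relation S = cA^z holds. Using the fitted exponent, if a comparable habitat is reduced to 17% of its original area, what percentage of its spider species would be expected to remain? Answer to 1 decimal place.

z = ln(7/3) / ln(7.43/0.552) = 0.8473 / 2.5997 = 0.3259
S_new/S_old = (A_new/A_old)^z = 0.17^0.3259 = exp(0.3259 × -1.7720) = 0.5613

56.1%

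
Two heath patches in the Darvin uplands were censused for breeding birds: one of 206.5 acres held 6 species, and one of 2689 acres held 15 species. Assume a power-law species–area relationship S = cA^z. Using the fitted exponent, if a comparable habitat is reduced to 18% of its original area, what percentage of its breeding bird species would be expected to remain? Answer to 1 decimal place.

z = ln(15/6) / ln(2689/206.5) = 0.9163 / 2.5666 = 0.3570
S_new/S_old = (A_new/A_old)^z = 0.18^0.3570 = exp(0.3570 × -1.7148) = 0.5422

54.2%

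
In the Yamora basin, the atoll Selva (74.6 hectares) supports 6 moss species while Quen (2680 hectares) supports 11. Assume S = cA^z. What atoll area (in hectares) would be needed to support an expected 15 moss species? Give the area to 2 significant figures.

z = ln(11/6) / ln(2680/74.6) = 0.6061 / 3.5814 = 0.1692
c = 6 / 74.6^0.1692 = 6 / 2.075 = 2.892
A = (15/2.892)^(1/0.1692) ⇒ ln A = ln(5.187)/0.1692 = 9.7262
A = e^9.7262 ≈ 16750 hectares

17000 hectares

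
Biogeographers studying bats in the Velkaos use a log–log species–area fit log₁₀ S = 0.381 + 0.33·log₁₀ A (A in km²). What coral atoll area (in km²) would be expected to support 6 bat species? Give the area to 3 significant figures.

6 = 2.404 × A^0.33  ⇒  A^0.33 = 6/2.404 = 2.495
ln A = ln(2.495) / 0.33 = 0.9145 / 0.33 = 2.7711
A = e^2.7711 ≈ 15.98 km²

16.0 km²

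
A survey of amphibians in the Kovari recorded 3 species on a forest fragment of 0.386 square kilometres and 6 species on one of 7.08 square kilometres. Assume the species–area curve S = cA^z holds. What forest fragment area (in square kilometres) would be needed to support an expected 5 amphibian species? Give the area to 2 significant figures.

3.3 square kilometres

z = ln(6/3) / ln(7.08/0.386) = 0.6931 / 2.9092 = 0.2383
c = 3 / 0.386^0.2383 = 3 / 0.7971 = 3.764
A = (5/3.764)^(1/0.2383) ⇒ ln A = ln(1.328)/0.2383 = 1.1921
A = e^1.1921 ≈ 3.294 square kilometres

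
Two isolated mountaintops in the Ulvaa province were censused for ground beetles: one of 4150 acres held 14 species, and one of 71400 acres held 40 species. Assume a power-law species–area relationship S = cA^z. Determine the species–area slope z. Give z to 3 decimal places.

Taking logs: ln S = ln c + z ln A, so z = (ln S₂ − ln S₁)/(ln A₂ − ln A₁).
z = ln(40/14) / ln(71400/4150) = ln(2.857) / ln(17.2) = 1.0498 / 2.8452 = 0.3690

0.369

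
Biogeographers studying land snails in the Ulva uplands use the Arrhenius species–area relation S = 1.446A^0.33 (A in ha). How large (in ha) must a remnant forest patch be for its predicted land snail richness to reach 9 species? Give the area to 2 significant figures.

250 ha

9 = 1.446 × A^0.33  ⇒  A^0.33 = 9/1.446 = 6.224
ln A = ln(6.224) / 0.33 = 1.8284 / 0.33 = 5.5407
A = e^5.5407 ≈ 254.9 ha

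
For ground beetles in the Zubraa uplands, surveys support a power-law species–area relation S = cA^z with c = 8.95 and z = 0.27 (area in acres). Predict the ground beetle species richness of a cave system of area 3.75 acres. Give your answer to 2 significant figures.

13

S = 8.95 × 3.75^0.27 = 8.95 × 1.429 ≈ 12.79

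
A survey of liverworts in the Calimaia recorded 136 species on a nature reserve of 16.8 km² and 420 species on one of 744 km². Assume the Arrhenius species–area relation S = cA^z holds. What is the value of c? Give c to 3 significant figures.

58.8

z = ln(S₂/S₁) / ln(A₂/A₁) = ln(420/136) / ln(744/16.8) = 1.1276 / 3.7907 = 0.2975
c = S₁ / A₁^z = 136 / 16.8^0.2975 = 136 / 2.315 = 58.76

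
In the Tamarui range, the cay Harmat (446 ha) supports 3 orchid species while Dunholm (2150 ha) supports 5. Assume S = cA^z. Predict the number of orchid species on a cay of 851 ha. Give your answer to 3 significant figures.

z = ln(5/3) / ln(2150/446) = 0.5108 / 1.5729 = 0.3248
c = 3 / 446^0.3248 = 3 / 7.251 = 0.4137
S₃ = 0.4137 × 851^0.3248 = 0.4137 × 8.944 ≈ 3.7

3.70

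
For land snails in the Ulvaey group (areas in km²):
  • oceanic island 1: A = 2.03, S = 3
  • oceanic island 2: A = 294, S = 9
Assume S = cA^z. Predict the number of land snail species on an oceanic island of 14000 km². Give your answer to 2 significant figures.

21

z = ln(9/3) / ln(294/2.03) = 1.0986 / 4.9755 = 0.2208
c = 3 / 2.03^0.2208 = 3 / 1.169 = 2.566
S₃ = 2.566 × 14000^0.2208 = 2.566 × 8.231 ≈ 21.12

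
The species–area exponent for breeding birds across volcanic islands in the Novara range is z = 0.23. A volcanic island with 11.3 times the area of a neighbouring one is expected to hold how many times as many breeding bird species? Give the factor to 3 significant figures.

S₂/S₁ = (A₂/A₁)^z = 11.3^0.23
ln(S₂/S₁) = 0.23 × ln 11.3 = 0.23 × 2.4248 = 0.5577
S₂/S₁ = e^0.5577 ≈ 1.747

1.75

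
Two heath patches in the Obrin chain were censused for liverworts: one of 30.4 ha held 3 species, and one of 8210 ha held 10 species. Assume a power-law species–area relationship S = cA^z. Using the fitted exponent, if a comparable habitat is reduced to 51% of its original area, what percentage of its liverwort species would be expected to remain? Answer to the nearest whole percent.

z = ln(10/3) / ln(8210/30.4) = 1.2040 / 5.5987 = 0.2150
S_new/S_old = (A_new/A_old)^z = 0.51^0.2150 = exp(0.2150 × -0.6733) = 0.8652

87%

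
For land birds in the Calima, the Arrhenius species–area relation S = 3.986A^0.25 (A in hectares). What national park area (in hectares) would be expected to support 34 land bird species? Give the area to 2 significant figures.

5300 hectares

34 = 3.986 × A^0.25  ⇒  A^0.25 = 34/3.986 = 8.53
ln A = ln(8.53) / 0.25 = 2.1436 / 0.25 = 8.5743
A = e^8.5743 ≈ 5294 hectares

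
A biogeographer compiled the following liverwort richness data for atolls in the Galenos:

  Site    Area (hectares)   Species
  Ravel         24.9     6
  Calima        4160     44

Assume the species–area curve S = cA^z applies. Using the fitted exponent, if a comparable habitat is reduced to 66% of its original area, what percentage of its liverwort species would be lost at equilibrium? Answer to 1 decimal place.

z = ln(44/6) / ln(4160/24.9) = 1.9924 / 5.1184 = 0.3893
S_new/S_old = (A_new/A_old)^z = 0.66^0.3893 = exp(0.3893 × -0.4155) = 0.8507
Fraction lost = 1 − 0.8507 = 0.1493

14.9%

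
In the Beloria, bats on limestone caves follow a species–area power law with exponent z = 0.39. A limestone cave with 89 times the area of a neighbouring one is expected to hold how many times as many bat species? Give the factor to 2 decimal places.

S₂/S₁ = (A₂/A₁)^z = 89^0.39
ln(S₂/S₁) = 0.39 × ln 89 = 0.39 × 4.4886 = 1.7506
S₂/S₁ = e^1.7506 ≈ 5.758

5.76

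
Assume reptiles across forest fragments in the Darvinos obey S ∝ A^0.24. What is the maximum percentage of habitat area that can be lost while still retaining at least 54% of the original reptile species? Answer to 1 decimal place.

92.3%

Need (A_new/A_old)^0.24 = 0.54, so A_new/A_old = 0.54^(1/0.24) = 0.54^4.167
ln(A_new/A_old) = ln 0.54 / 0.24 = -0.6162 / 0.24 = -2.5674
A_new/A_old = e^-2.5674 ≈ 0.07673
Fraction that can be lost = 1 − 0.07673 = 0.9233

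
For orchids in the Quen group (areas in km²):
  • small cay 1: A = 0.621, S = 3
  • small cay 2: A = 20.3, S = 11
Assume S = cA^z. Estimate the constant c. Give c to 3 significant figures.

z = ln(S₂/S₁) / ln(A₂/A₁) = ln(11/3) / ln(20.3/0.621) = 1.2993 / 3.4870 = 0.3726
c = S₁ / A₁^z = 3 / 0.621^0.3726 = 3 / 0.8373 = 3.583

3.58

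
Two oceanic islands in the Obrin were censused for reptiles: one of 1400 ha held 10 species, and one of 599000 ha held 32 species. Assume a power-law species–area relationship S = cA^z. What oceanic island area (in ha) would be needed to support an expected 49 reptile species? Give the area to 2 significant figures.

5500000 ha

z = ln(32/10) / ln(599000/1400) = 1.1632 / 6.0588 = 0.1920
c = 10 / 1400^0.1920 = 10 / 4.018 = 2.489
A = (49/2.489)^(1/0.1920) ⇒ ln A = ln(19.69)/0.1920 = 15.5225
A = e^15.5225 ≈ 5512161 ha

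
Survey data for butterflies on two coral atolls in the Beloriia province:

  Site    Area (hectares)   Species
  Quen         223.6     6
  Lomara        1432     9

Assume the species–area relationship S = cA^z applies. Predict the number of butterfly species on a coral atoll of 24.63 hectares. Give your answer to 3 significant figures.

3.71

z = ln(9/6) / ln(1432/223.6) = 0.4055 / 1.8570 = 0.2183
c = 6 / 223.6^0.2183 = 6 / 3.258 = 1.841
S₃ = 1.841 × 24.63^0.2183 = 1.841 × 2.013 ≈ 3.707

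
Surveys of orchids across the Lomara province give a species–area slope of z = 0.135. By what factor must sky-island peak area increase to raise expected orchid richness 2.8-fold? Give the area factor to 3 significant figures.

(A₂/A₁)^0.135 = 2.8, so A₂/A₁ = 2.8^(1/0.135) = 2.8^7.407
ln(A₂/A₁) = ln 2.8 / 0.135 = 1.0296 / 0.135 = 7.6268
A₂/A₁ = e^7.6268 ≈ 2052

2050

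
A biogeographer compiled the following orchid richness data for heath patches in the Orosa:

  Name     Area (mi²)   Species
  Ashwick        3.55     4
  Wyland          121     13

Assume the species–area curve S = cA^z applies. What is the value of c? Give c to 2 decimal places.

2.62

z = ln(S₂/S₁) / ln(A₂/A₁) = ln(13/4) / ln(121/3.55) = 1.1787 / 3.5288 = 0.3340
c = S₁ / A₁^z = 4 / 3.55^0.3340 = 4 / 1.527 = 2.62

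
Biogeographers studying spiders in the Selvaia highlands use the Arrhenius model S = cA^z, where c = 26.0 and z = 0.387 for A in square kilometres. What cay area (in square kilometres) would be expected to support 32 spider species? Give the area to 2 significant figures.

32 = 26 × A^0.387  ⇒  A^0.387 = 32/26 = 1.231
ln A = ln(1.231) / 0.387 = 0.2076 / 0.387 = 0.5365
A = e^0.5365 ≈ 1.71 square kilometres

1.7 square kilometres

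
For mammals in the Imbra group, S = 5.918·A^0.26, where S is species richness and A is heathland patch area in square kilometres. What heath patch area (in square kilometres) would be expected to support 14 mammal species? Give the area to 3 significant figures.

14 = 5.918 × A^0.26  ⇒  A^0.26 = 14/5.918 = 2.366
ln A = ln(2.366) / 0.26 = 0.8611 / 0.26 = 3.3118
A = e^3.3118 ≈ 27.43 square kilometres

27.4 square kilometres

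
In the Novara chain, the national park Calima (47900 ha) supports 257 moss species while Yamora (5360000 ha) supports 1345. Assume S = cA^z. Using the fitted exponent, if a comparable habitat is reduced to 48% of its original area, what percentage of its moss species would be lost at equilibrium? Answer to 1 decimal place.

z = ln(1345/257) / ln(5360000/47900) = 1.6551 / 4.7176 = 0.3508
S_new/S_old = (A_new/A_old)^z = 0.48^0.3508 = exp(0.3508 × -0.7340) = 0.773
Fraction lost = 1 − 0.773 = 0.227

22.7%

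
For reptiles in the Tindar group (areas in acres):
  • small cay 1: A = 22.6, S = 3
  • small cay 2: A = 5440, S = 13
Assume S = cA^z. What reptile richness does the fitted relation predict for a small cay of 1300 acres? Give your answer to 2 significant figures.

z = ln(13/3) / ln(5440/22.6) = 1.4663 / 5.4836 = 0.2674
c = 3 / 22.6^0.2674 = 3 / 2.302 = 1.303
S₃ = 1.303 × 1300^0.2674 = 1.303 × 6.803 ≈ 8.866

8.9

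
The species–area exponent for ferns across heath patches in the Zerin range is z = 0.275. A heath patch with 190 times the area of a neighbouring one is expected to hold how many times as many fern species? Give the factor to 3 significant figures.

4.23

S₂/S₁ = (A₂/A₁)^z = 190^0.275
ln(S₂/S₁) = 0.275 × ln 190 = 0.275 × 5.2470 = 1.4429
S₂/S₁ = e^1.4429 ≈ 4.233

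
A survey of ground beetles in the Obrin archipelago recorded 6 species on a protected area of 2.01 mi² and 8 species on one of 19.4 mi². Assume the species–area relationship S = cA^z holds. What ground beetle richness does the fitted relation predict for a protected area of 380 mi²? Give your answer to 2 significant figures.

z = ln(8/6) / ln(19.4/2.01) = 0.2877 / 2.2671 = 0.1269
c = 6 / 2.01^0.1269 = 6 / 1.093 = 5.491
S₃ = 5.491 × 380^0.1269 = 5.491 × 2.125 ≈ 11.67

12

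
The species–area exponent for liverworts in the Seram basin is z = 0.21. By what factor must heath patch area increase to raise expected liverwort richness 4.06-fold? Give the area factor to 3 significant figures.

790

(A₂/A₁)^0.21 = 4.06, so A₂/A₁ = 4.06^(1/0.21) = 4.06^4.762
ln(A₂/A₁) = ln 4.06 / 0.21 = 1.4012 / 0.21 = 6.6723
A₂/A₁ = e^6.6723 ≈ 790.2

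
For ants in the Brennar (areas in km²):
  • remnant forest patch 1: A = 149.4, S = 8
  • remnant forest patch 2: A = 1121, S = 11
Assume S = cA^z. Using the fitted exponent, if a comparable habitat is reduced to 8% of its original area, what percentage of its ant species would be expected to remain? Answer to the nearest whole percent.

z = ln(11/8) / ln(1121/149.4) = 0.3185 / 2.0153 = 0.1580
S_new/S_old = (A_new/A_old)^z = 0.08^0.1580 = exp(0.1580 × -2.5257) = 0.6709

67%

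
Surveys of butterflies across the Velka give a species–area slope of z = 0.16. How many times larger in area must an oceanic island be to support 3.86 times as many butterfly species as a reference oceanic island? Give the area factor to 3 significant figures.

(A₂/A₁)^0.16 = 3.86, so A₂/A₁ = 3.86^(1/0.16) = 3.86^6.25
ln(A₂/A₁) = ln 3.86 / 0.16 = 1.3507 / 0.16 = 8.4417
A₂/A₁ = e^8.4417 ≈ 4636

4640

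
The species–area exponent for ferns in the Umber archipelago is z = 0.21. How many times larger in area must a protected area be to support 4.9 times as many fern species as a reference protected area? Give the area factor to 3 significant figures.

(A₂/A₁)^0.21 = 4.9, so A₂/A₁ = 4.9^(1/0.21) = 4.9^4.762
ln(A₂/A₁) = ln 4.9 / 0.21 = 1.5892 / 0.21 = 7.5678
A₂/A₁ = e^7.5678 ≈ 1935

1930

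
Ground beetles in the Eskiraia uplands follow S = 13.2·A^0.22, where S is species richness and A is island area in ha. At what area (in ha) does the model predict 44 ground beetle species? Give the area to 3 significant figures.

238 ha

44 = 13.2 × A^0.22  ⇒  A^0.22 = 44/13.2 = 3.333
ln A = ln(3.333) / 0.22 = 1.2040 / 0.22 = 5.4726
A = e^5.4726 ≈ 238.1 ha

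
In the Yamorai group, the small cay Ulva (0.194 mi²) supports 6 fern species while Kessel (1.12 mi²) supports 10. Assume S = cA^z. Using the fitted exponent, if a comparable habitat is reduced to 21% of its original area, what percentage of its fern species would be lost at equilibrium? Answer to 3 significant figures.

z = ln(10/6) / ln(1.12/0.194) = 0.5108 / 1.7532 = 0.2914
S_new/S_old = (A_new/A_old)^z = 0.21^0.2914 = exp(0.2914 × -1.5606) = 0.6346
Fraction lost = 1 − 0.6346 = 0.3654

36.5%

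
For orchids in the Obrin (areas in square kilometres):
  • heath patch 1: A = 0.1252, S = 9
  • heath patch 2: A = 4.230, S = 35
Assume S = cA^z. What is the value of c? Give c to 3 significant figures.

z = ln(S₂/S₁) / ln(A₂/A₁) = ln(35/9) / ln(4.23/0.1252) = 1.3581 / 3.5200 = 0.3858
c = S₁ / A₁^z = 9 / 0.1252^0.3858 = 9 / 0.4486 = 20.06

20.1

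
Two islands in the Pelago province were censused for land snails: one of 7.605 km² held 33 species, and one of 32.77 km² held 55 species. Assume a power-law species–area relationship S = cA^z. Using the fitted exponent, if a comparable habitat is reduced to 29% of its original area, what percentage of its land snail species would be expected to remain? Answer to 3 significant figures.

z = ln(55/33) / ln(32.77/7.605) = 0.5108 / 1.4607 = 0.3497
S_new/S_old = (A_new/A_old)^z = 0.29^0.3497 = exp(0.3497 × -1.2379) = 0.6486

64.9%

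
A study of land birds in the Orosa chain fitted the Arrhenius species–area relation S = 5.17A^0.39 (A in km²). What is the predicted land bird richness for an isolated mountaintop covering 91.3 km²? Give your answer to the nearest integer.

30 species

S = 5.17 × 91.3^0.39
ln S = ln 5.17 + 0.39 × ln 91.3 = 1.6429 + 0.39 × 4.5142 = 3.4034
S = e^3.4034 ≈ 30.07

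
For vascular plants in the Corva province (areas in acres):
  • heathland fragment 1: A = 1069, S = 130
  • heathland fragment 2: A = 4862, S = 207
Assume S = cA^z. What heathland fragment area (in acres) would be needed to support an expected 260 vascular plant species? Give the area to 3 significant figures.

10200 acres

z = ln(207/130) / ln(4862/1069) = 0.4652 / 1.5147 = 0.3071
c = 130 / 1069^0.3071 = 130 / 8.516 = 15.27
A = (260/15.27)^(1/0.3071) ⇒ ln A = ln(17.03)/0.3071 = 9.2315
A = e^9.2315 ≈ 10214 acres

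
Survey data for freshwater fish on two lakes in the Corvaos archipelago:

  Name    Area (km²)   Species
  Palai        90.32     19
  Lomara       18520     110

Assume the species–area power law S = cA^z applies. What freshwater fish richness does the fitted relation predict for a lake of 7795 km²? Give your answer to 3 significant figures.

82.7

z = ln(110/19) / ln(18520/90.32) = 1.7560 / 5.3232 = 0.3299
c = 19 / 90.32^0.3299 = 19 / 4.418 = 4.301
S₃ = 4.301 × 7795^0.3299 = 4.301 × 19.22 ≈ 82.68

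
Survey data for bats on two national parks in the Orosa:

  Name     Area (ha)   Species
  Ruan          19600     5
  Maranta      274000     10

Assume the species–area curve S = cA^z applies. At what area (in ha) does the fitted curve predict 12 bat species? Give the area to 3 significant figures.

548000 ha

z = ln(10/5) / ln(274000/19600) = 0.6931 / 2.6376 = 0.2628
c = 5 / 19600^0.2628 = 5 / 13.43 = 0.3724
A = (12/0.3724)^(1/0.2628) ⇒ ln A = ln(32.23)/0.2628 = 13.2147
A = e^13.2147 ≈ 548346 ha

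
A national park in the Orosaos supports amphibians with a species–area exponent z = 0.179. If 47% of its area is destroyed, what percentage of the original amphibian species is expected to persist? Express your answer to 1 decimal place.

S_new/S_old = (A_new/A_old)^z = 0.53^0.179
= exp(0.179 × ln 0.53) = exp(0.179 × -0.6349) = exp(-0.1136) ≈ 0.8926

89.3%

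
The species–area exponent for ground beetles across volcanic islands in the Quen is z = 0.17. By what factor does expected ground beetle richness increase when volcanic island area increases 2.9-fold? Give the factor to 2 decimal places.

1.20

S₂/S₁ = (A₂/A₁)^z = 2.9^0.17
ln(S₂/S₁) = 0.17 × ln 2.9 = 0.17 × 1.0647 = 0.1810
S₂/S₁ = e^0.1810 ≈ 1.198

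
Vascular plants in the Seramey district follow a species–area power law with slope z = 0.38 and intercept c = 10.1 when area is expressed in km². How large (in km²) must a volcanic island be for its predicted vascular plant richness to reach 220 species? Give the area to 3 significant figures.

220 = 10.1 × A^0.38  ⇒  A^0.38 = 220/10.1 = 21.78
ln A = ln(21.78) / 0.38 = 3.0811 / 0.38 = 8.1081
A = e^8.1081 ≈ 3321 km²

3320 km²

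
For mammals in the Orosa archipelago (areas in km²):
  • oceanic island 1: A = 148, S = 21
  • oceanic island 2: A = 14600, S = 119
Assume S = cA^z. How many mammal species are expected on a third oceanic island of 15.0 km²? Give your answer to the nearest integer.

z = ln(119/21) / ln(14600/148) = 1.7346 / 4.5916 = 0.3778
c = 21 / 148^0.3778 = 21 / 6.605 = 3.179
S₃ = 3.179 × 15^0.3778 = 3.179 × 2.782 ≈ 8.844

9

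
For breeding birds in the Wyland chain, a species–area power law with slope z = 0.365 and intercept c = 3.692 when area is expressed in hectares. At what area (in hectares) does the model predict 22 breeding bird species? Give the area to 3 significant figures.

133 hectares

22 = 3.692 × A^0.365  ⇒  A^0.365 = 22/3.692 = 5.959
ln A = ln(5.959) / 0.365 = 1.7849 / 0.365 = 4.8901
A = e^4.8901 ≈ 133 hectares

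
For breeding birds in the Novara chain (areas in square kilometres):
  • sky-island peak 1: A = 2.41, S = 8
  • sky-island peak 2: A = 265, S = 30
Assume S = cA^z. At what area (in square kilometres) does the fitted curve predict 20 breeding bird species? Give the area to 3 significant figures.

62.7 square kilometres

z = ln(30/8) / ln(265/2.41) = 1.3218 / 4.7001 = 0.2812
c = 8 / 2.41^0.2812 = 8 / 1.281 = 6.247
A = (20/6.247)^(1/0.2812) ⇒ ln A = ln(3.202)/0.2812 = 4.1379
A = e^4.1379 ≈ 62.67 square kilometres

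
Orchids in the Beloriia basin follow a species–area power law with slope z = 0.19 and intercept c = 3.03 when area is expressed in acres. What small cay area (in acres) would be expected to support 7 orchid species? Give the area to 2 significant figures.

82 acres

7 = 3.03 × A^0.19  ⇒  A^0.19 = 7/3.03 = 2.31
ln A = ln(2.31) / 0.19 = 0.8373 / 0.19 = 4.4071
A = e^4.4071 ≈ 82.03 acres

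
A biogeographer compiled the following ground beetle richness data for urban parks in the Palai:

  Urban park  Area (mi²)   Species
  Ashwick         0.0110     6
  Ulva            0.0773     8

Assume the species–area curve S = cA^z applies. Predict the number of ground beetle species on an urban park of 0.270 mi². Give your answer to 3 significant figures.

9.62

z = ln(8/6) / ln(0.0773/0.011) = 0.2877 / 1.9498 = 0.1475
c = 6 / 0.011^0.1475 = 6 / 0.5141 = 11.67
S₃ = 11.67 × 0.27^0.1475 = 11.67 × 0.8243 ≈ 9.621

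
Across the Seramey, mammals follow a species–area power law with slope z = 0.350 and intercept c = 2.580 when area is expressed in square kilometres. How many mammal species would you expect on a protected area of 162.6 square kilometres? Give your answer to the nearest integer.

15 species

S = 2.58 × 162.6^0.35
ln S = ln 2.58 + 0.35 × ln 162.6 = 0.9478 + 0.35 × 5.0913 = 2.7297
S = e^2.7297 ≈ 15.33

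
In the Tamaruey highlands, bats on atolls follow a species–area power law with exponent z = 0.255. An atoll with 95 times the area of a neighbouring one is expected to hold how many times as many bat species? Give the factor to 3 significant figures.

3.19

S₂/S₁ = (A₂/A₁)^z = 95^0.255
ln(S₂/S₁) = 0.255 × ln 95 = 0.255 × 4.5539 = 1.1612
S₂/S₁ = e^1.1612 ≈ 3.194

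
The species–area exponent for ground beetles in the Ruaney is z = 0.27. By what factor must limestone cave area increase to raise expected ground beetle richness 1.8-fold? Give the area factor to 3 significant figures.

8.82

(A₂/A₁)^0.27 = 1.8, so A₂/A₁ = 1.8^(1/0.27) = 1.8^3.704
ln(A₂/A₁) = ln 1.8 / 0.27 = 0.5878 / 0.27 = 2.1770
A₂/A₁ = e^2.1770 ≈ 8.82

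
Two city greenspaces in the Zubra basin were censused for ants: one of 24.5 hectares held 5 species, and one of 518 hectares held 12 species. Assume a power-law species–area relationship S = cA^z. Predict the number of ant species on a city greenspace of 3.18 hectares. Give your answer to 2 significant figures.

z = ln(12/5) / ln(518/24.5) = 0.8755 / 3.0513 = 0.2869
c = 5 / 24.5^0.2869 = 5 / 2.504 = 1.997
S₃ = 1.997 × 3.18^0.2869 = 1.997 × 1.394 ≈ 2.783

2.8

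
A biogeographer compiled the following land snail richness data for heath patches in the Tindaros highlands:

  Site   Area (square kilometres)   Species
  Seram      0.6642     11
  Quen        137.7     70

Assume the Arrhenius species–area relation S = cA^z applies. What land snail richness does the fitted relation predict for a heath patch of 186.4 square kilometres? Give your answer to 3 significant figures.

77.8

z = ln(70/11) / ln(137.7/0.6642) = 1.8506 / 5.3342 = 0.3469
c = 11 / 0.6642^0.3469 = 11 / 0.8677 = 12.68
S₃ = 12.68 × 186.4^0.3469 = 12.68 × 6.133 ≈ 77.75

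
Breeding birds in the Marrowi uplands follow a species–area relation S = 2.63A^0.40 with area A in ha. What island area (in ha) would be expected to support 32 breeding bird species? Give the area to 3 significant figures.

32 = 2.63 × A^0.4  ⇒  A^0.4 = 32/2.63 = 12.17
ln A = ln(12.17) / 0.4 = 2.4988 / 0.4 = 6.2469
A = e^6.2469 ≈ 516.4 ha

516 ha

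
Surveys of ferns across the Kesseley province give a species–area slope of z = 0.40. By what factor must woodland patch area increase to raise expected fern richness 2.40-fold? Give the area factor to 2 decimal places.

8.92

(A₂/A₁)^0.4 = 2.4, so A₂/A₁ = 2.4^(1/0.4) = 2.4^2.5
ln(A₂/A₁) = ln 2.4 / 0.4 = 0.8755 / 0.4 = 2.1887
A₂/A₁ = e^2.1887 ≈ 8.923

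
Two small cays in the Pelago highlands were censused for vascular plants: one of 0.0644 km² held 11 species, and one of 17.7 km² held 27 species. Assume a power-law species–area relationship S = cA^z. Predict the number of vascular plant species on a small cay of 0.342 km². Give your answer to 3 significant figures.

14.4

z = ln(27/11) / ln(17.7/0.0644) = 0.8979 / 5.6162 = 0.1599
c = 11 / 0.0644^0.1599 = 11 / 0.645 = 17.05
S₃ = 17.05 × 0.342^0.1599 = 17.05 × 0.8424 ≈ 14.37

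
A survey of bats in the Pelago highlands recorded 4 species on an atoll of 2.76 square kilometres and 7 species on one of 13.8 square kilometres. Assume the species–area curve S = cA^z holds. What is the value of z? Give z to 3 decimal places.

0.348

Taking logs: ln S = ln c + z ln A, so z = (ln S₂ − ln S₁)/(ln A₂ − ln A₁).
z = ln(7/4) / ln(13.8/2.76) = ln(1.75) / ln(5) = 0.5596 / 1.6094 = 0.3477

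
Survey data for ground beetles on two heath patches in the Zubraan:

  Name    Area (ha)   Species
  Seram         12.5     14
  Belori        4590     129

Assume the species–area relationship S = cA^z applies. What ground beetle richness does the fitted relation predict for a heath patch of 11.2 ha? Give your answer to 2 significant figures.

z = ln(129/14) / ln(4590/12.5) = 2.2208 / 5.9059 = 0.3760
c = 14 / 12.5^0.3760 = 14 / 2.585 = 5.416
S₃ = 5.416 × 11.2^0.3760 = 5.416 × 2.48 ≈ 13.43

13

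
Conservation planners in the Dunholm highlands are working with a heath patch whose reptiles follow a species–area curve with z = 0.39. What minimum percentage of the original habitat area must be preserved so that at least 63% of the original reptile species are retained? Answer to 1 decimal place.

30.6%

Need (A_new/A_old)^0.39 = 0.63, so A_new/A_old = 0.63^(1/0.39) = 0.63^2.564
ln(A_new/A_old) = ln 0.63 / 0.39 = -0.4620 / 0.39 = -1.1847
A_new/A_old = e^-1.1847 ≈ 0.3058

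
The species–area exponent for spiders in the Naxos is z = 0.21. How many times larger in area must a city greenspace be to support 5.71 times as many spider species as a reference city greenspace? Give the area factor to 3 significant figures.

(A₂/A₁)^0.21 = 5.71, so A₂/A₁ = 5.71^(1/0.21) = 5.71^4.762
ln(A₂/A₁) = ln 5.71 / 0.21 = 1.7422 / 0.21 = 8.2963
A₂/A₁ = e^8.2963 ≈ 4009

4010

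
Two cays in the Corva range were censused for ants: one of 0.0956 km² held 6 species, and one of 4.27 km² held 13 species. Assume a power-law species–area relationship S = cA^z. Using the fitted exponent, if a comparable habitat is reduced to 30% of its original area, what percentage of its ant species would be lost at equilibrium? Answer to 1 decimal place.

z = ln(13/6) / ln(4.27/0.0956) = 0.7732 / 3.7992 = 0.2035
S_new/S_old = (A_new/A_old)^z = 0.3^0.2035 = exp(0.2035 × -1.2040) = 0.7827
Fraction lost = 1 − 0.7827 = 0.2173

21.7%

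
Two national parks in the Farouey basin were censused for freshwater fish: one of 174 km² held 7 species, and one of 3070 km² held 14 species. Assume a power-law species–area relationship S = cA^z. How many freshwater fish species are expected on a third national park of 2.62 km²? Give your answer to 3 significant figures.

2.54

z = ln(14/7) / ln(3070/174) = 0.6931 / 2.8704 = 0.2415
c = 7 / 174^0.2415 = 7 / 3.476 = 2.014
S₃ = 2.014 × 2.62^0.2415 = 2.014 × 1.262 ≈ 2.541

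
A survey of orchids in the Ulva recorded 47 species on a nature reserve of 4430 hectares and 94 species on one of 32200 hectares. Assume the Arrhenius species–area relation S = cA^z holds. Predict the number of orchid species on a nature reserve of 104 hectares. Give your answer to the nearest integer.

z = ln(94/47) / ln(32200/4430) = 0.6931 / 1.9836 = 0.3494
c = 47 / 4430^0.3494 = 47 / 18.8 = 2.5
S₃ = 2.5 × 104^0.3494 = 2.5 × 5.068 ≈ 12.67

13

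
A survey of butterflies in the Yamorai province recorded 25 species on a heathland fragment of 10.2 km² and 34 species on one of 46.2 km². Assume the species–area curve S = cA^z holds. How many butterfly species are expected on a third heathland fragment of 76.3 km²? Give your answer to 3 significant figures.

z = ln(34/25) / ln(46.2/10.2) = 0.3075 / 1.5106 = 0.2036
c = 25 / 10.2^0.2036 = 25 / 1.604 = 15.58
S₃ = 15.58 × 76.3^0.2036 = 15.58 × 2.417 ≈ 37.66

37.7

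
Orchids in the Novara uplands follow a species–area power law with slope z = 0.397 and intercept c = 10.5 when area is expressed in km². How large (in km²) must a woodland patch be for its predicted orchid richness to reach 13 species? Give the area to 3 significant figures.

1.71 km²

13 = 10.5 × A^0.397  ⇒  A^0.397 = 13/10.5 = 1.238
ln A = ln(1.238) / 0.397 = 0.2136 / 0.397 = 0.5380
A = e^0.5380 ≈ 1.713 km²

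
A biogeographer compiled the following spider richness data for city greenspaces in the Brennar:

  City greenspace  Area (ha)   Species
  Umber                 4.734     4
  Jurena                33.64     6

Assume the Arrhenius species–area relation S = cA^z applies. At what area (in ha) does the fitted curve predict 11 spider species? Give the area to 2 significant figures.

630 ha

z = ln(6/4) / ln(33.64/4.734) = 0.4055 / 1.9609 = 0.2068
c = 4 / 4.734^0.2068 = 4 / 1.379 = 2.9
A = (11/2.9)^(1/0.2068) ⇒ ln A = ln(3.793)/0.2068 = 6.4472
A = e^6.4472 ≈ 630.9 ha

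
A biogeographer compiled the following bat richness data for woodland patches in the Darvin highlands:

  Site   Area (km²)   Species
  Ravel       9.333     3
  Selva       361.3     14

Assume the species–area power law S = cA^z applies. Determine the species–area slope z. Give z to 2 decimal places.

0.42

Taking logs: ln S = ln c + z ln A, so z = (ln S₂ − ln S₁)/(ln A₂ − ln A₁).
z = ln(14/3) / ln(361.3/9.333) = ln(4.667) / ln(38.71) = 1.5404 / 3.6562 = 0.4213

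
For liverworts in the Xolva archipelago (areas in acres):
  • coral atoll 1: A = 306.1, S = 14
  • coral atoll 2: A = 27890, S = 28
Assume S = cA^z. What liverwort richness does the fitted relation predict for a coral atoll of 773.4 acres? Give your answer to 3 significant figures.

16.1

z = ln(28/14) / ln(27890/306.1) = 0.6931 / 4.5121 = 0.1536
c = 14 / 306.1^0.1536 = 14 / 2.409 = 5.811
S₃ = 5.811 × 773.4^0.1536 = 5.811 × 2.778 ≈ 16.14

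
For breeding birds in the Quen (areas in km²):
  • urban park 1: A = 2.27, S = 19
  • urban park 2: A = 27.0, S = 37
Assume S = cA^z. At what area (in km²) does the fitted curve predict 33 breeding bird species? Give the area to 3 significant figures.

z = ln(37/19) / ln(27/2.27) = 0.6665 / 2.4761 = 0.2692
c = 19 / 2.27^0.2692 = 19 / 1.247 = 15.24
A = (33/15.24)^(1/0.2692) ⇒ ln A = ln(2.166)/0.2692 = 2.8708
A = e^2.8708 ≈ 17.65 km²

17.7 km²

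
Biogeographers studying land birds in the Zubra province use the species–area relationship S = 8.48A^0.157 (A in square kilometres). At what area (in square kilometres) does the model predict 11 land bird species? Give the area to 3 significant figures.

5.24 square kilometres

11 = 8.48 × A^0.157  ⇒  A^0.157 = 11/8.48 = 1.297
ln A = ln(1.297) / 0.157 = 0.2602 / 0.157 = 1.6572
A = e^1.6572 ≈ 5.245 square kilometres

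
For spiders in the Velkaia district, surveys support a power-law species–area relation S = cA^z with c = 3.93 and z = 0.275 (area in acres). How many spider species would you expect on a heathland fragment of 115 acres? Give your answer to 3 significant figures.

S = 3.93 × 115^0.275
ln S = ln 3.93 + 0.275 × ln 115 = 1.3686 + 0.275 × 4.7449 = 2.6735
S = e^2.6735 ≈ 14.49

14.5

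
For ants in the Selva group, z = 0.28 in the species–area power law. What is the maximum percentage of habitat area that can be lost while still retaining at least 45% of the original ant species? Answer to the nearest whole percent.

94%

Need (A_new/A_old)^0.28 = 0.45, so A_new/A_old = 0.45^(1/0.28) = 0.45^3.571
ln(A_new/A_old) = ln 0.45 / 0.28 = -0.7985 / 0.28 = -2.8518
A_new/A_old = e^-2.8518 ≈ 0.05774
Fraction that can be lost = 1 − 0.05774 = 0.9423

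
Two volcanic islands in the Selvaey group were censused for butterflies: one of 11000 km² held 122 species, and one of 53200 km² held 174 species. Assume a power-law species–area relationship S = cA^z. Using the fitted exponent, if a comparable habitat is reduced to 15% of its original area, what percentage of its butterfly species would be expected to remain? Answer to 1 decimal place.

65.2%

z = ln(174/122) / ln(53200/11000) = 0.3550 / 1.5762 = 0.2253
S_new/S_old = (A_new/A_old)^z = 0.15^0.2253 = exp(0.2253 × -1.8971) = 0.6522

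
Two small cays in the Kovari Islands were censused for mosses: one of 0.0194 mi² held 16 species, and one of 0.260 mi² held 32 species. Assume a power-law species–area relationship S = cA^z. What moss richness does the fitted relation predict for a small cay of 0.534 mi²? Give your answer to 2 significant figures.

z = ln(32/16) / ln(0.26/0.0194) = 0.6931 / 2.5954 = 0.2671
c = 16 / 0.0194^0.2671 = 16 / 0.3489 = 45.86
S₃ = 45.86 × 0.534^0.2671 = 45.86 × 0.8457 ≈ 38.78

39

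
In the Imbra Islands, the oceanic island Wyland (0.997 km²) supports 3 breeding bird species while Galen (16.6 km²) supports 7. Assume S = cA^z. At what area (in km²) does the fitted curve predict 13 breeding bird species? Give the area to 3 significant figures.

130 km²

z = ln(7/3) / ln(16.6/0.997) = 0.8473 / 2.8124 = 0.3013
c = 3 / 0.997^0.3013 = 3 / 0.9991 = 3.003
A = (13/3.003)^(1/0.3013) ⇒ ln A = ln(4.329)/0.3013 = 4.8642
A = e^4.8642 ≈ 129.6 km²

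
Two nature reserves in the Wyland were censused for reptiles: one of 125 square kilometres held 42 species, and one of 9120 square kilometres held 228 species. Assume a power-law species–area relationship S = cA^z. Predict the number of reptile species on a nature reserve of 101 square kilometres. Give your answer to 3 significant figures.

38.6

z = ln(228/42) / ln(9120/125) = 1.6917 / 4.2899 = 0.3943
c = 42 / 125^0.3943 = 42 / 6.713 = 6.257
S₃ = 6.257 × 101^0.3943 = 6.257 × 6.171 ≈ 38.61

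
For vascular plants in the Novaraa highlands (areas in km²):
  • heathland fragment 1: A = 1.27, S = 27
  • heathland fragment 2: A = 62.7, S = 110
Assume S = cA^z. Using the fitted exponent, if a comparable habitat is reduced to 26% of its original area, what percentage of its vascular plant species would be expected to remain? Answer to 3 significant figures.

61.6%

z = ln(110/27) / ln(62.7/1.27) = 1.4046 / 3.8993 = 0.3602
S_new/S_old = (A_new/A_old)^z = 0.26^0.3602 = exp(0.3602 × -1.3471) = 0.6155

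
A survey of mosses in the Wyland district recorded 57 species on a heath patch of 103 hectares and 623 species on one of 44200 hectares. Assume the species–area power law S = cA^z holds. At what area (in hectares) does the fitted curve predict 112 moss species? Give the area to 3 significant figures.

z = ln(623/57) / ln(44200/103) = 2.3915 / 6.0618 = 0.3945
c = 57 / 103^0.3945 = 57 / 6.225 = 9.157
A = (112/9.157)^(1/0.3945) ⇒ ln A = ln(12.23)/0.3945 = 6.3468
A = e^6.3468 ≈ 570.7 hectares

571 hectares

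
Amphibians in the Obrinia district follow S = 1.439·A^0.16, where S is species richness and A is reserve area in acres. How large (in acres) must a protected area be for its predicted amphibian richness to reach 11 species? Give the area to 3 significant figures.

332000 acres

11 = 1.439 × A^0.16  ⇒  A^0.16 = 11/1.439 = 7.644
ln A = ln(7.644) / 0.16 = 2.0339 / 0.16 = 12.7122
A = e^12.7122 ≈ 331760 acres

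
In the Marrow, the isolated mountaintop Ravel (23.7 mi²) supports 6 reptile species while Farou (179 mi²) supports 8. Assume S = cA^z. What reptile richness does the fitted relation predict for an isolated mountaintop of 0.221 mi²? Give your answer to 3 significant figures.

z = ln(8/6) / ln(179/23.7) = 0.2877 / 2.0219 = 0.1423
c = 6 / 23.7^0.1423 = 6 / 1.569 = 3.824
S₃ = 3.824 × 0.221^0.1423 = 3.824 × 0.8067 ≈ 3.085

3.09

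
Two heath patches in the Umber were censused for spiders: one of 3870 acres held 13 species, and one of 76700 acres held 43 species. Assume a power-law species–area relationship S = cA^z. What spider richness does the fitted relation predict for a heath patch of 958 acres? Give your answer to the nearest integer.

7

z = ln(43/13) / ln(76700/3870) = 1.1963 / 2.9866 = 0.4005
c = 13 / 3870^0.4005 = 13 / 27.35 = 0.4753
S₃ = 0.4753 × 958^0.4005 = 0.4753 × 15.64 ≈ 7.432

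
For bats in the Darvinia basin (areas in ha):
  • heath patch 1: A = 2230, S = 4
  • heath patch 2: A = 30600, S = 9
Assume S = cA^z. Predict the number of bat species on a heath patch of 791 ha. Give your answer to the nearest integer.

3

z = ln(9/4) / ln(30600/2230) = 0.8109 / 2.6190 = 0.3096
c = 4 / 2230^0.3096 = 4 / 10.88 = 0.3675
S₃ = 0.3675 × 791^0.3096 = 0.3675 × 7.895 ≈ 2.902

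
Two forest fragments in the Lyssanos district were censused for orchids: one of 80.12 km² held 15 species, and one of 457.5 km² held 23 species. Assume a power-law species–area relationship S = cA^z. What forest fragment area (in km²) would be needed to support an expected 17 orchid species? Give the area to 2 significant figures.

z = ln(23/15) / ln(457.5/80.12) = 0.4274 / 1.7423 = 0.2453
c = 15 / 80.12^0.2453 = 15 / 2.931 = 5.117
A = (17/5.117)^(1/0.2453) ⇒ ln A = ln(3.322)/0.2453 = 4.8937
A = e^4.8937 ≈ 133.4 km²

130 km²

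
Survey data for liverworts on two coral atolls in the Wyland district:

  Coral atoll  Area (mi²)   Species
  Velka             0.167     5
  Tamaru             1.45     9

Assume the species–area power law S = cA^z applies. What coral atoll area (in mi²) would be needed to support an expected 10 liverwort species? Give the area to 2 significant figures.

z = ln(9/5) / ln(1.45/0.167) = 0.5878 / 2.1613 = 0.2720
c = 5 / 0.167^0.2720 = 5 / 0.6146 = 8.135
A = (10/8.135)^(1/0.2720) ⇒ ln A = ln(1.229)/0.2720 = 0.7590
A = e^0.7590 ≈ 2.136 mi²

2.1 mi²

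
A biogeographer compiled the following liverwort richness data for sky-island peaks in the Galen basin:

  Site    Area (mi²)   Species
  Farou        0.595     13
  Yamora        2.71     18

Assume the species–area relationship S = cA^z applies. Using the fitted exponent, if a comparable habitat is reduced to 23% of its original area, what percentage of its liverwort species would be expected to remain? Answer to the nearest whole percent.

73%

z = ln(18/13) / ln(2.71/0.595) = 0.3254 / 1.5161 = 0.2146
S_new/S_old = (A_new/A_old)^z = 0.23^0.2146 = exp(0.2146 × -1.4697) = 0.7295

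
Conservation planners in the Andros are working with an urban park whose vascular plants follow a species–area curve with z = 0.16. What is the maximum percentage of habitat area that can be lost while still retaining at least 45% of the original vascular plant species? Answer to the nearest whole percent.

Need (A_new/A_old)^0.16 = 0.45, so A_new/A_old = 0.45^(1/0.16) = 0.45^6.25
ln(A_new/A_old) = ln 0.45 / 0.16 = -0.7985 / 0.16 = -4.9907
A_new/A_old = e^-4.9907 ≈ 0.006801
Fraction that can be lost = 1 − 0.006801 = 0.9932

99%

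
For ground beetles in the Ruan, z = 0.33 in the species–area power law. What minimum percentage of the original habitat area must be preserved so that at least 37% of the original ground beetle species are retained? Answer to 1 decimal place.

4.9%

Need (A_new/A_old)^0.33 = 0.37, so A_new/A_old = 0.37^(1/0.33) = 0.37^3.03
ln(A_new/A_old) = ln 0.37 / 0.33 = -0.9943 / 0.33 = -3.0129
A_new/A_old = e^-3.0129 ≈ 0.04915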